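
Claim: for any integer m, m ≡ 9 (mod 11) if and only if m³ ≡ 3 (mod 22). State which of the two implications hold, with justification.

Forward direction. This fails: take m = 20. Then 20 ≡ 9 (mod 11), but 20³ = 8000 ≡ 14 (mod 22), not 3.

Converse. The residues r modulo 22 with r³ ≡ 3 (mod 22) are exactly {9}, and each is ≡ 9 (mod 11).

Only the reverse direction holds.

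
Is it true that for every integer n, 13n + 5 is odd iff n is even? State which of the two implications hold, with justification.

(⟹) Suppose 13n + 5 is odd. Since 13 is odd, 13n and n have the same parity, so 13n + 5 ≡ n + 5 (mod 2). As 5 is odd, 13n + 5 is odd exactly when n is even. Thus n is even.

(⟸) Conversely, suppose n is even; write n = 2j. Then 13n + 5 = 13·(2j) + 5 = 2·13j + 5, which is odd.

The biconditional holds.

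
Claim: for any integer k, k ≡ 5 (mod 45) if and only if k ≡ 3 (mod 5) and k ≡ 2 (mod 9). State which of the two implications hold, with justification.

Both directions fail.

(⟹) This fails: k = 5 gives 5 ≡ 5 (mod 45) but 5 ≡ 0 (mod 5), so the conjunction on the right does not hold.

(⟸) This fails: k = 38 satisfies both congruences on the right (38 ≡ 3 mod 5 and 38 ≡ 2 mod 9) yet 38 ≡ 38 (mod 45), not 5.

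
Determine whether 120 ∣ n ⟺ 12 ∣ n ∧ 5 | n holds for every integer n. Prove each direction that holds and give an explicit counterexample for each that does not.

Only the forward implication holds.

(→) If 120 ∣ n, write n = 120q. Since 120 = 10·12, n = 12·(10q), so 12 ∣ n; and since 120 = 24·5, n = 5·(24q), so 5 ∣ n.

(←) This fails: take n = 60. Both 12 ∣ 60 and 5 ∣ 60, yet 60 is not a multiple of 120 (since 60 = 0·120 + 60), so 120 ∤ 60.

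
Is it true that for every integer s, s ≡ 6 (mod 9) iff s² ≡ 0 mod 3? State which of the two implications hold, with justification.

The forward direction holds; the converse fails.

(⟹) Suppose s ≡ 6 (mod 9). Then s² ≡ 6² = 36 (mod 9), and since 3 ∣ 9, also s² ≡ 0 (mod 3).

(⟸) This fails: take s = 0. Then 0² = 0 ≡ 0 (mod 3), yet 0 ≡ 0 (mod 9), not 6.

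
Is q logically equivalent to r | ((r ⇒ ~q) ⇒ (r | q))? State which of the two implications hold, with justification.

(⇒) Assume the antecedent. If r is true, r | ((r ⇒ ~q) ⇒ (r | q)) reduces to true regardless of the other variables. If r is false, the antecedent forces (r = F, q = T), and r | ((r ⇒ ~q) ⇒ (r | q)) holds there. Either way r | ((r ⇒ ~q) ⇒ (r | q)) holds.

(⇐) This fails. Under r = T, q = F, the left side is false but the right side is true.

The forward direction holds; the converse fails.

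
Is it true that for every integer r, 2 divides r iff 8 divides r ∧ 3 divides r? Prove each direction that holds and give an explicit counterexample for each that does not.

Only the reverse direction holds.

Forward direction. This fails: take r = 2. Certainly 2 ∣ 2, but 8 ∤ 2.

Converse. Suppose 8 ∣ r and 3 ∣ r. Any common multiple of 8 and 3 is a multiple of their lcm; here gcd(8, 3) = 1, so lcm(8, 3) = 8·3 = 24, so 24 ∣ r. Since 2 ∣ 24, it follows that 2 ∣ r.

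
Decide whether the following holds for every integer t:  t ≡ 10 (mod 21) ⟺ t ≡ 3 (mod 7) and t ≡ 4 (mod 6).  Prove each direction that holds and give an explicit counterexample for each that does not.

(⟹) This fails: t = 31 gives 31 ≡ 10 (mod 21) but 31 ≡ 1 (mod 6), so the conjunction on the right does not hold.

(⟸) Conversely, if t ≡ 3 (mod 7) and t ≡ 4 (mod 6), then by the Chinese remainder theorem t ≡ 10 (mod 42). Since 10 ≡ 10 (mod 21) and 21 ∣ 42, we get t ≡ 10 (mod 21).

(⇒) fails; (⇐) holds.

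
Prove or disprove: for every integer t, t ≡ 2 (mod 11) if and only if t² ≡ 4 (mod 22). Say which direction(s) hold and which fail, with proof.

Neither implication holds.

Forward direction. This fails: take t = 13. Then 13 ≡ 2 (mod 11), but 13² = 169 ≡ 15 (mod 22), not 4.

Converse. This fails: take t = 20. Then 20² = 400 ≡ 4 (mod 22), yet 20 ≡ 9 (mod 11), not 2.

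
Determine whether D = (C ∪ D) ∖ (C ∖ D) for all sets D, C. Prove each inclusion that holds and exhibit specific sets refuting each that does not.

(⊆) Let x ∈ D. Then either x ∈ D and x ∉ C; or x ∈ D ∩ C. In each case x ∈ (C ∪ D) ∖ (C ∖ D), so D ⊆ (C ∪ D) ∖ (C ∖ D).

(⊇) Let x ∈ (C ∪ D) ∖ (C ∖ D). Then either x ∈ D and x ∉ C; or x ∈ D ∩ C. In each case x ∈ D, so (C ∪ D) ∖ (C ∖ D) ⊆ D.

Both inclusions hold; the sets are equal.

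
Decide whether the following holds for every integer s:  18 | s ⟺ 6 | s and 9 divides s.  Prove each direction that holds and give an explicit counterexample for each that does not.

(→) If 18 ∣ s, write s = 18q. Since 18 = 3·6, s = 6·(3q), so 6 ∣ s; and since 18 = 2·9, s = 9·(2q), so 9 ∣ s.

(←) Suppose 6 ∣ s and 9 ∣ s. Any common multiple of 6 and 9 is a multiple of their lcm; here lcm(6, 9) = 6·9/gcd(6, 9) = 54/3 = 18, so 18 ∣ s.

Both directions hold; the statement is true.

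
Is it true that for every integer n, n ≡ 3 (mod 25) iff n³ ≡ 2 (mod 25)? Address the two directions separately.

Both directions hold.

[⇒] Suppose n ≡ 3 (mod 25). Write n = 25j + 3. Then (25j + 3)³ = 15625j³ + 5625j² + 675j + 27 = 25(625j³ + 225j² + 27j + 1) + 2, so n³ ≡ 2 (mod 25).

[⇐] Conversely, suppose n³ ≡ 2 (mod 25). The only residue r in {0, …, 24} with r³ ≡ 2 (mod 25) is r = 3, so n ≡ 3 (mod 25).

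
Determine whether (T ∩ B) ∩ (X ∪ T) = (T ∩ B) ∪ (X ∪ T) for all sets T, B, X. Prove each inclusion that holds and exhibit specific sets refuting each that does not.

(⊆) Let x ∈ (T ∩ B) ∩ (X ∪ T). Then either x ∈ T ∩ B and x ∉ X; or x ∈ T ∩ B ∩ X. In each case x ∈ (T ∩ B) ∪ (X ∪ T), so (T ∩ B) ∩ (X ∪ T) ⊆ (T ∩ B) ∪ (X ∪ T).

(⊇) This inclusion fails. Take T = {1}, B = ∅, X = ∅; then 1 ∈ (T ∩ B) ∪ (X ∪ T) but 1 ∉ (T ∩ B) ∩ (X ∪ T).

The sets are not equal: only the forward inclusion holds.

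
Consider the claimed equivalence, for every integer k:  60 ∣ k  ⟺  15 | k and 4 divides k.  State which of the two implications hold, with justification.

The biconditional holds.

(→) If 60 ∣ k, write k = 60q. Since 60 = 4·15, k = 15·(4q), so 15 ∣ k; and since 60 = 15·4, k = 4·(15q), so 4 ∣ k.

(←) Suppose 15 ∣ k and 4 ∣ k. Any common multiple of 15 and 4 is a multiple of their lcm; here gcd(15, 4) = 1, so lcm(15, 4) = 15·4 = 60, so 60 ∣ k.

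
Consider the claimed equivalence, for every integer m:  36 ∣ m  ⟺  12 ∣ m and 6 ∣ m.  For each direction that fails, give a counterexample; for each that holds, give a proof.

(⇒) holds; (⇐) fails.

(⟸) This fails: take m = 12. Both 12 ∣ 12 and 6 ∣ 12, yet 12 is not a multiple of 36 (since 12 = 0·36 + 12), so 36 ∤ 12.

(⟹) If 36 ∣ m, write m = 36q. Since 36 = 3·12, m = 12·(3q), so 12 ∣ m; and since 36 = 6·6, m = 6·(6q), so 6 ∣ m.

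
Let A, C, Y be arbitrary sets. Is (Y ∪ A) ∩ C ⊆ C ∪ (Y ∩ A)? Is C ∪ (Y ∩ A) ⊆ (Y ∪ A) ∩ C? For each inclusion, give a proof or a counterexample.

Forward inclusion. Let x ∈ (Y ∪ A) ∩ C. Then either x ∈ A ∩ C and x ∉ Y; or x ∈ C ∩ Y and x ∉ A; or x ∈ A ∩ C ∩ Y. In each case x ∈ C ∪ (Y ∩ A), so (Y ∪ A) ∩ C ⊆ C ∪ (Y ∩ A).

Reverse inclusion. This inclusion fails. Take A = ∅, C = {1}, Y = ∅; then 1 ∈ C ∪ (Y ∩ A) but 1 ∉ (Y ∪ A) ∩ C.

Only the forward inclusion holds.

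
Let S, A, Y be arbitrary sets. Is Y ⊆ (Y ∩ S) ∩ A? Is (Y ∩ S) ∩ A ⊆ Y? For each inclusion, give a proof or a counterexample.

(⊆) fails; (⊇) holds.

(⟹) This inclusion fails. Take S = ∅, A = ∅, Y = {1}; then 1 ∈ Y but 1 ∉ (Y ∩ S) ∩ A.

(⟸) Let x ∈ (Y ∩ S) ∩ A. Then x ∈ S ∩ A ∩ Y, from which x ∈ Y.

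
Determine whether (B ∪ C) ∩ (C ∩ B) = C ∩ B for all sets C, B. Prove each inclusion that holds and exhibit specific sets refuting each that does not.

(⊇) Let x ∈ C ∩ B. Then x ∈ C ∩ B, from which x ∈ (B ∪ C) ∩ (C ∩ B).

(⊆) Let x ∈ (B ∪ C) ∩ (C ∩ B). Then x ∈ C ∩ B, from which x ∈ C ∩ B.

Both inclusions hold.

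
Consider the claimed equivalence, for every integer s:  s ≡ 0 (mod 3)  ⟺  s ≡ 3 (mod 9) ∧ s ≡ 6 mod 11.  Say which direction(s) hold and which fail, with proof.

[⇒] This fails: s = 0 gives 0 ≡ 0 (mod 3) but 0 ≡ 0 (mod 9), so the conjunction on the right does not hold.

[⇐] Conversely, if s ≡ 3 (mod 9) and s ≡ 6 (mod 11), then by the Chinese remainder theorem s ≡ 39 (mod 99). Since 39 ≡ 0 (mod 3) and 3 ∣ 99, we get s ≡ 0 (mod 3).

(⇒) fails; (⇐) holds.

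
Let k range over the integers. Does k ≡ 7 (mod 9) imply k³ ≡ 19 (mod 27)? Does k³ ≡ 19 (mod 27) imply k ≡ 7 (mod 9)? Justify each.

[⇐] The residues r modulo 27 with r³ ≡ 19 (mod 27) are exactly {7, 16, 25}, and each is ≡ 7 (mod 9).

[⇒] Suppose k ≡ 7 (mod 9). Working modulo 27, k ∈ {7, 16, 25}; for each such r, r³ ≡ 19 (mod 27).

Equivalent; both directions hold.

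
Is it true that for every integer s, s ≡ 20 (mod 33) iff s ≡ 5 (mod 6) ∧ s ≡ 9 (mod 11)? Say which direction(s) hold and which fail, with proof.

[⇒] This fails: s = 20 gives 20 ≡ 20 (mod 33) but 20 ≡ 2 (mod 6), so the conjunction on the right does not hold.

[⇐] Conversely, if s ≡ 5 (mod 6) and s ≡ 9 (mod 11), then by the Chinese remainder theorem s ≡ 53 (mod 66). Since 53 ≡ 20 (mod 33) and 33 ∣ 66, we get s ≡ 20 (mod 33).

Not equivalent: only (⇐) holds.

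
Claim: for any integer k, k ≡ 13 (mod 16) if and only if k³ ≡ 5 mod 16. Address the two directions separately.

[⇒] Suppose k ≡ 13 (mod 16). Write k = 16j + 13. Then (16j + 13)³ = 4096j³ + 9984j² + 8112j + 2197 = 16(256j³ + 624j² + 507j + 137) + 5, so k³ ≡ 5 (mod 16).

[⇐] Conversely, suppose k³ ≡ 5 (mod 16). The only residue r in {0, …, 15} with r³ ≡ 5 (mod 16) is r = 13, so k ≡ 13 (mod 16).

Both directions hold; the statement is true.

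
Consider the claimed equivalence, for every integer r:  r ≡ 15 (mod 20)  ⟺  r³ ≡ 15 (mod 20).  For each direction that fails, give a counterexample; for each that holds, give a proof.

(→) Suppose r ≡ 15 (mod 20). Write r = 20j + 15. Then (20j + 15)³ = 8000j³ + 18000j² + 13500j + 3375 = 20(400j³ + 900j² + 675j + 168) + 15, so r³ ≡ 15 (mod 20).

(←) Conversely, suppose r³ ≡ 15 (mod 20). The only residue r in {0, …, 19} with r³ ≡ 15 (mod 20) is r = 15, so r ≡ 15 (mod 20).

Equivalent; both directions hold.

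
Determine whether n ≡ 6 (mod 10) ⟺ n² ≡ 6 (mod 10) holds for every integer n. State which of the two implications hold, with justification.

Only the forward implication holds.

Forward direction. Suppose n ≡ 6 (mod 10). Write n = 10j + 6. Then (10j + 6)² = 100j² + 120j + 36 = 10(10j² + 12j + 3) + 6, so n² ≡ 6 (mod 10).

Converse. This fails: take n = 4. Then 4² = 16 ≡ 6 (mod 10), yet 4 ≡ 4 (mod 10), not 6.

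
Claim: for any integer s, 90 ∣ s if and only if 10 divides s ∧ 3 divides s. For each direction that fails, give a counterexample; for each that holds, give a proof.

Only the forward direction holds.

[⇒] If 90 ∣ s, write s = 90q. Since 90 = 9·10, s = 10·(9q), so 10 ∣ s; and since 90 = 30·3, s = 3·(30q), so 3 ∣ s.

[⇐] This fails: take s = 30. Both 10 ∣ 30 and 3 ∣ 30, yet 30 is not a multiple of 90 (since 30 = 0·90 + 30), so 90 ∤ 30.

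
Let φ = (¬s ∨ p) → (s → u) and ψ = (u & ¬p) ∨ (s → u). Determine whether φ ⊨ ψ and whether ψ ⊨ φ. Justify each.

(→) This fails. Under u = F, p = F, s = T, the left side is true but the right side is false.

(←) Assume the antecedent. If u is true, (¬s ∨ p) → (s → u) reduces to true regardless of the other variables. If u is false, the antecedent forces (u = F, p = F, s = F) or (u = F, p = T, s = F), and (¬s ∨ p) → (s → u) holds there. Either way (¬s ∨ p) → (s → u) holds.

(⇒) fails; (⇐) holds.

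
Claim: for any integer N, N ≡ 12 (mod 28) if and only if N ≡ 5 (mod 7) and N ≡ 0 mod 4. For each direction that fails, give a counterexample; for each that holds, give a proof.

Both directions hold.

Forward direction. Suppose N ≡ 12 (mod 28); write N = 28j + 12. Since 7 ∣ 28, reducing mod 7 gives N ≡ 12 ≡ 5 (mod 7); since 4 ∣ 28, reducing mod 4 gives N ≡ 12 ≡ 0 (mod 4).

Converse. If N ≡ 5 (mod 7) and N ≡ 0 (mod 4), then by the Chinese remainder theorem N ≡ 12 (mod 28). This is exactly N ≡ 12 (mod 28).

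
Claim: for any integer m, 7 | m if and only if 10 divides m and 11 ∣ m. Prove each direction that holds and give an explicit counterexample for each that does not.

Both directions fail.

(⇒) This fails: take m = 7. Certainly 7 ∣ 7, but 10 ∤ 7.

(⇐) This fails: take m = 110. Both 10 ∣ 110 and 11 ∣ 110, yet 110 is not a multiple of 7 (since 110 = 15·7 + 5), so 7 ∤ 110.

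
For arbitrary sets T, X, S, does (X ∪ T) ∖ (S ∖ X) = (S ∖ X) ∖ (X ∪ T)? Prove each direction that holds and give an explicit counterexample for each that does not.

(⊆) fails and (⊇) fails.

(⟹) This inclusion fails. Take T = {1}, X = ∅, S = ∅; then 1 ∈ (X ∪ T) ∖ (S ∖ X) but 1 ∉ (S ∖ X) ∖ (X ∪ T).

(⟸) This inclusion fails. Take T = ∅, X = ∅, S = {1}; then 1 ∈ (S ∖ X) ∖ (X ∪ T) but 1 ∉ (X ∪ T) ∖ (S ∖ X).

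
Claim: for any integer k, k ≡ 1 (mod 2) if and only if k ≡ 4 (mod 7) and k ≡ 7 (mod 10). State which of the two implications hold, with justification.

Not equivalent: only (⇐) holds.

(⟹) This fails: k = 1 gives 1 ≡ 1 (mod 2) but 1 ≡ 1 (mod 7), so the conjunction on the right does not hold.

(⟸) Conversely, if k ≡ 4 (mod 7) and k ≡ 7 (mod 10), then by the Chinese remainder theorem k ≡ 67 (mod 70). Since 67 ≡ 1 (mod 2) and 2 ∣ 70, we get k ≡ 1 (mod 2).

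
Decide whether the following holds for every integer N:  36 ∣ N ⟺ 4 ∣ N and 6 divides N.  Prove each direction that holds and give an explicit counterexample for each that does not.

Converse. This fails: take N = 12. Both 4 ∣ 12 and 6 ∣ 12, yet 12 is not a multiple of 36 (since 12 = 0·36 + 12), so 36 ∤ 12.

Forward direction. If 36 ∣ N, write N = 36q. Since 36 = 9·4, N = 4·(9q), so 4 ∣ N; and since 36 = 6·6, N = 6·(6q), so 6 ∣ N.

Only the forward direction holds.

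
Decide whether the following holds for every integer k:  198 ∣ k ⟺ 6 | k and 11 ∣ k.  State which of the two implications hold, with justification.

The forward direction holds; the converse fails.

(→) If 198 ∣ k, write k = 198q. Since 198 = 33·6, k = 6·(33q), so 6 ∣ k; and since 198 = 18·11, k = 11·(18q), so 11 ∣ k.

(←) This fails: take k = 66. Both 6 ∣ 66 and 11 ∣ 66, yet 66 is not a multiple of 198 (since 66 = 0·198 + 66), so 198 ∤ 66.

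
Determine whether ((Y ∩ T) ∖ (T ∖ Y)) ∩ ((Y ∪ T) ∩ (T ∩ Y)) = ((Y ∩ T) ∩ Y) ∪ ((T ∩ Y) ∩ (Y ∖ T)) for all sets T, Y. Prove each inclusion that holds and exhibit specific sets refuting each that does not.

Both inclusions hold.

(⟹) Let x ∈ ((Y ∩ T) ∖ (T ∖ Y)) ∩ ((Y ∪ T) ∩ (T ∩ Y)). Then x ∈ T ∩ Y, from which x ∈ ((Y ∩ T) ∩ Y) ∪ ((T ∩ Y) ∩ (Y ∖ T)).

(⟸) Let x ∈ ((Y ∩ T) ∩ Y) ∪ ((T ∩ Y) ∩ (Y ∖ T)). Then x ∈ T ∩ Y, from which x ∈ ((Y ∩ T) ∖ (T ∖ Y)) ∩ ((Y ∪ T) ∩ (T ∩ Y)).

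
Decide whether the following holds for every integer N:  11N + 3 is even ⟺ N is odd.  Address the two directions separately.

The biconditional holds.

(⇒) Suppose 11N + 3 is even. Since 11 is odd, 11N and N have the same parity, so 11N + 3 ≡ N + 3 (mod 2). As 3 is odd, 11N + 3 is even exactly when N is odd. Thus N is odd.

(⇐) Conversely, suppose N is odd; write N = 2j + 1. Then 11N + 3 = 11·(2j + 1) + 3 = 2·11j + 14, which is even.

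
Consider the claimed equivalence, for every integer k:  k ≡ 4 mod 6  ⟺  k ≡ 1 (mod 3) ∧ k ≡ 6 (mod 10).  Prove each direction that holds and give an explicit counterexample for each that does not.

Not equivalent: only (⇐) holds.

Forward direction. This fails: k = 4 gives 4 ≡ 4 (mod 6) but 4 ≡ 4 (mod 10), so the conjunction on the right does not hold.

Converse. If k ≡ 1 (mod 3) and k ≡ 6 (mod 10), then by the Chinese remainder theorem k ≡ 16 (mod 30). Since 16 ≡ 4 (mod 6) and 6 ∣ 30, we get k ≡ 4 (mod 6).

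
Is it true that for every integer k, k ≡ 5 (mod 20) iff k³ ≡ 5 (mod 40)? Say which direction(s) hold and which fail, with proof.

(⟹) This fails: take k = 25. Then 25 ≡ 5 (mod 20), but 25³ = 15625 ≡ 25 (mod 40), not 5.

(⟸) Conversely, the residues r modulo 40 with r³ ≡ 5 (mod 40) are exactly {5}, and each is ≡ 5 (mod 20).

The forward direction fails; the converse holds.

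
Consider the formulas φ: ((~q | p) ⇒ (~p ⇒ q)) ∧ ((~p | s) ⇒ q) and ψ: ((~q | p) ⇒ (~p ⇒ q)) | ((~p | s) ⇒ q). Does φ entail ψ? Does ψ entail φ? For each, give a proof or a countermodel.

[⇐] This fails. Under p = T, s = T, q = F, the left side is false but the right side is true.

[⇒] Assume the antecedent. If p is true, the consequent reduces to true regardless of the other variables. If p is false, the antecedent forces (p = F, s = F, q = T) or (p = F, s = T, q = T), and the consequent holds there. Either way the consequent holds.

Not equivalent: only (⇒) holds.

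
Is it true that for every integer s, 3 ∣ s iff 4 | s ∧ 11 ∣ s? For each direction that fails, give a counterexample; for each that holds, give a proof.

Neither direction holds.

(⟹) This fails: take s = 3. Certainly 3 ∣ 3, but 4 ∤ 3.

(⟸) This fails: take s = 44. Both 4 ∣ 44 and 11 ∣ 44, yet 44 is not a multiple of 3 (since 44 = 14·3 + 2), so 3 ∤ 44.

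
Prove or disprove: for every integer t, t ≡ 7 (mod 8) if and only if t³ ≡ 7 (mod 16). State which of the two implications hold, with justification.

Only the reverse direction holds.

Forward direction. This fails: take t = 15. Then 15 ≡ 7 (mod 8), but 15³ = 3375 ≡ 15 (mod 16), not 7.

Converse. The residues r modulo 16 with r³ ≡ 7 (mod 16) are exactly {7}, and each is ≡ 7 (mod 8).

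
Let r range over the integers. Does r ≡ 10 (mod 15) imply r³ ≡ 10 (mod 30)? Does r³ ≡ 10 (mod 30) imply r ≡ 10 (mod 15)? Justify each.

Forward direction. This fails: take r = 25. Then 25 ≡ 10 (mod 15), but 25³ = 15625 ≡ 25 (mod 30), not 10.

Converse. The residues r modulo 30 with r³ ≡ 10 (mod 30) are exactly {10}, and each is ≡ 10 (mod 15).

Only the converse holds.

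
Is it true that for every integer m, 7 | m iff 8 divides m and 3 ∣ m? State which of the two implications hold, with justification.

[⇒] This fails: take m = 7. Certainly 7 ∣ 7, but 8 ∤ 7.

[⇐] This fails: take m = 24. Both 8 ∣ 24 and 3 ∣ 24, yet 24 is not a multiple of 7 (since 24 = 3·7 + 3), so 7 ∤ 24.

(⇒) fails and (⇐) fails.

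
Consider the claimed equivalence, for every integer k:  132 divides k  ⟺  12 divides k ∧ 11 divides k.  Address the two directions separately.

The biconditional holds.

(→) If 132 ∣ k, write k = 132q. Since 132 = 11·12, k = 12·(11q), so 12 ∣ k; and since 132 = 12·11, k = 11·(12q), so 11 ∣ k.

(←) Suppose 12 ∣ k and 11 ∣ k. Any common multiple of 12 and 11 is a multiple of their lcm; here gcd(12, 11) = 1, so lcm(12, 11) = 12·11 = 132, so 132 ∣ k.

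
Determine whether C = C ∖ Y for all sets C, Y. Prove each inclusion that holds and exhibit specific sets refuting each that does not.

Forward inclusion. This inclusion fails. Take C = {1}, Y = {1}; then 1 ∈ C but 1 ∉ C ∖ Y.

Reverse inclusion. Let x ∈ C ∖ Y. Then x ∈ C and x ∉ Y, from which x ∈ C.

(⊆) fails; (⊇) holds.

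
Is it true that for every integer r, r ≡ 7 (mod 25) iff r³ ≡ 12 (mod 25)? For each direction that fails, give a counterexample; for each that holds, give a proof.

Both directions fail.

(⇒) This fails: take r = 7. Then 7 ≡ 7 (mod 25), but 7³ = 343 ≡ 18 (mod 25), not 12.

(⇐) This fails: take r = 8. Then 8³ = 512 ≡ 12 (mod 25), yet 8 ≡ 8 (mod 25), not 7.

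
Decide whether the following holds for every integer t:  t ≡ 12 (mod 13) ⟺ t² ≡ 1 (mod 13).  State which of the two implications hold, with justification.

The forward direction holds; the converse fails.

[⇒] Suppose t ≡ 12 (mod 13). Write t = 13j + 12. Then (13j + 12)² = 169j² + 312j + 144 = 13(13j² + 24j + 11) + 1, so t² ≡ 1 (mod 13).

[⇐] This fails: take t = 1. Then 1² = 1 ≡ 1 (mod 13), yet 1 ≡ 1 (mod 13), not 12.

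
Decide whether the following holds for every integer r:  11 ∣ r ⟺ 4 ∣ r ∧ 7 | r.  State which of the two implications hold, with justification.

Forward direction. This fails: take r = 11. Certainly 11 ∣ 11, but 4 ∤ 11.

Converse. This fails: take r = 28. Both 4 ∣ 28 and 7 ∣ 28, yet 28 is not a multiple of 11 (since 28 = 2·11 + 6), so 11 ∤ 28.

(⇒) fails and (⇐) fails.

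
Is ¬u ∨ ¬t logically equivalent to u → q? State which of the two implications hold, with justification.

(⇒) This fails. Under u = T, t = F, q = F, the left side is true but the right side is false.

(⇐) This fails. Under u = T, t = T, q = T, the left side is false but the right side is true.

(⇒) fails and (⇐) fails.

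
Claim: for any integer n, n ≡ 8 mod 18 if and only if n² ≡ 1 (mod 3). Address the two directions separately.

The forward direction holds; the converse fails.

(⟹) Suppose n ≡ 8 (mod 18). Then n² ≡ 8² = 64 (mod 18), and since 3 ∣ 18, also n² ≡ 1 (mod 3).

(⟸) This fails: take n = 1. Then 1² = 1 ≡ 1 (mod 3), yet 1 ≡ 1 (mod 18), not 8.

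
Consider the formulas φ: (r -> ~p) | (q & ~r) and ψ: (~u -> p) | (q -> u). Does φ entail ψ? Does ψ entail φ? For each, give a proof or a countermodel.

Forward direction. This fails. Under r = F, p = F, u = F, q = T, the left side is true but the right side is false.

Converse. This fails. Under r = T, p = T, u = F, q = F, the left side is false but the right side is true.

Neither direction holds.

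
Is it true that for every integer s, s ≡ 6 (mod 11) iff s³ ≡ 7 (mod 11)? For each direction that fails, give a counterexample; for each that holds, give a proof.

(⟹) Suppose s ≡ 6 (mod 11). Write s = 11j + 6. Then (11j + 6)³ = 1331j³ + 2178j² + 1188j + 216 = 11(121j³ + 198j² + 108j + 19) + 7, so s³ ≡ 7 (mod 11).

(⟸) For the converse, argue contrapositively. If s ≢ 6 (mod 11), then s is congruent to one of 0, 1, 2, 3, 4, 5, 7, 8, 9, 10 modulo 11, and these give s³ ≡ 0, 1, 8, 5, 9, 4, 2, 6, 3, 10 respectively — never 7.

Both directions hold.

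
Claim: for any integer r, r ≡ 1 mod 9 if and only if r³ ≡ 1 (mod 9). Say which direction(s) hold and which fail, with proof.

(⇒) holds; (⇐) fails.

(⇒) Suppose r ≡ 1 mod 9. Write r = 9j + 1. Then (9j + 1)³ = 729j³ + 243j² + 27j + 1 = 9(81j³ + 27j² + 3j) + 1, so r³ ≡ 1 (mod 9).

(⇐) This fails: take r = 4. Then 4³ = 64 ≡ 1 (mod 9), yet 4 ≡ 4 (mod 9), not 1.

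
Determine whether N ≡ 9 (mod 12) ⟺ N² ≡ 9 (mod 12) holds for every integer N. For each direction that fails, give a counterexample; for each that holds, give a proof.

[⇒] Suppose N ≡ 9 (mod 12). Write N = 12j + 9. Then (12j + 9)² = 144j² + 216j + 81 = 12(12j² + 18j + 6) + 9, so N² ≡ 9 (mod 12).

[⇐] This fails: take N = 3. Then 3² = 9 ≡ 9 (mod 12), yet 3 ≡ 3 (mod 12), not 9.

Only the forward direction holds.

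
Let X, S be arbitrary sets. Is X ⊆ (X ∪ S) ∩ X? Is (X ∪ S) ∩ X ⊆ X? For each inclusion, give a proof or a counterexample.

Reverse inclusion. Let x ∈ (X ∪ S) ∩ X. Then either x ∈ X and x ∉ S; or x ∈ X ∩ S. In each case x ∈ X, so (X ∪ S) ∩ X ⊆ X.

Forward inclusion. Let x ∈ X. Then either x ∈ X and x ∉ S; or x ∈ X ∩ S. In each case x ∈ (X ∪ S) ∩ X, so X ⊆ (X ∪ S) ∩ X.

Both inclusions hold.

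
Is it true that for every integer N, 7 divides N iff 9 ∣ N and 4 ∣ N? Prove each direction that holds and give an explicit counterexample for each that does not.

[⇒] This fails: take N = 7. Certainly 7 ∣ 7, but 9 ∤ 7.

[⇐] This fails: take N = 36. Both 9 ∣ 36 and 4 ∣ 36, yet 36 is not a multiple of 7 (since 36 = 5·7 + 1), so 7 ∤ 36.

Both directions fail.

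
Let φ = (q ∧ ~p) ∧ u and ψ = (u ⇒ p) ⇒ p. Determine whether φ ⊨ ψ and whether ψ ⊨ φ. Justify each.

[⇒] Assume the antecedent. If u is true, (u ⇒ p) ⇒ p reduces to true regardless of the other variables. If u is false, the antecedent cannot hold. Either way (u ⇒ p) ⇒ p holds.

[⇐] This fails. Under u = T, q = F, p = F, the left side is false but the right side is true.

The forward direction holds; the converse fails.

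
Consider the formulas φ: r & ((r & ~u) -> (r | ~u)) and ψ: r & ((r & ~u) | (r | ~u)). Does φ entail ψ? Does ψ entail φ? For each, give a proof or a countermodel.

The biconditional holds.

(⇒) Assume the antecedent. If r is true, r & ((r & ~u) | (r | ~u)) reduces to true regardless of the other variables. If r is false, the antecedent cannot hold. Either way r & ((r & ~u) | (r | ~u)) holds.

(⇐) Assume the antecedent. If r is true, r & ((r & ~u) -> (r | ~u)) reduces to true regardless of the other variables. If r is false, the antecedent cannot hold. Either way r & ((r & ~u) -> (r | ~u)) holds.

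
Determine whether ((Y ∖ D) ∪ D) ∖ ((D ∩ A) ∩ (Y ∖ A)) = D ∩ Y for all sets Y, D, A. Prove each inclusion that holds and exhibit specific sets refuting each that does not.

(⟹) This inclusion fails. Take Y = {1}, D = ∅, A = ∅; then 1 ∈ ((Y ∖ D) ∪ D) ∖ ((D ∩ A) ∩ (Y ∖ A)) but 1 ∉ D ∩ Y.

(⟸) Let x ∈ D ∩ Y. Then either x ∈ Y ∩ D and x ∉ A; or x ∈ Y ∩ D ∩ A. In each case x ∈ ((Y ∖ D) ∪ D) ∖ ((D ∩ A) ∩ (Y ∖ A)), so D ∩ Y ⊆ ((Y ∖ D) ∪ D) ∖ ((D ∩ A) ∩ (Y ∖ A)).

Only the reverse inclusion holds.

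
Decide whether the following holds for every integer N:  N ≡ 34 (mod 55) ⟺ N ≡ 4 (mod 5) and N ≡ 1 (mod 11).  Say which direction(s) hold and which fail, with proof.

Both directions hold.

[⇐] If N ≡ 4 (mod 5) and N ≡ 1 (mod 11), then by the Chinese remainder theorem N ≡ 34 (mod 55). This is exactly N ≡ 34 (mod 55).

[⇒] Suppose N ≡ 34 (mod 55); write N = 55j + 34. Since 5 ∣ 55, reducing mod 5 gives N ≡ 34 ≡ 4 (mod 5); since 11 ∣ 55, reducing mod 11 gives N ≡ 34 ≡ 1 (mod 11).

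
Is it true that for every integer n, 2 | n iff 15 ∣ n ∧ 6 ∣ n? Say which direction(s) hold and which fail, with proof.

(→) This fails: take n = 2. Certainly 2 ∣ 2, but 15 ∤ 2.

(←) Suppose 15 ∣ n and 6 ∣ n. Any common multiple of 15 and 6 is a multiple of their lcm; here lcm(15, 6) = 15·6/gcd(15, 6) = 90/3 = 30, so 30 ∣ n. Since 2 ∣ 30, it follows that 2 ∣ n.

(⇒) fails; (⇐) holds.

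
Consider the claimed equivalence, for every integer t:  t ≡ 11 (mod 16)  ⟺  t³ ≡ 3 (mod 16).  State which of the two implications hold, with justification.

Both implications hold.

(⟹) Suppose t ≡ 11 (mod 16). Write t = 16j + 11. Then (16j + 11)³ = 4096j³ + 8448j² + 5808j + 1331 = 16(256j³ + 528j² + 363j + 83) + 3, so t³ ≡ 3 (mod 16).

(⟸) Conversely, suppose t³ ≡ 3 (mod 16). The only residue r in {0, …, 15} with r³ ≡ 3 (mod 16) is r = 11, so t ≡ 11 (mod 16).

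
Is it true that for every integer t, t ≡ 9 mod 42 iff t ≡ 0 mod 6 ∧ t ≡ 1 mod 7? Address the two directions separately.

[⇒] This fails: t = 9 gives 9 ≡ 9 (mod 42) but 9 ≡ 3 (mod 6), so the conjunction on the right does not hold.

[⇐] This fails: t = 36 satisfies both congruences on the right (36 ≡ 0 mod 6 and 36 ≡ 1 mod 7) yet 36 ≡ 36 (mod 42), not 9.

Both directions fail.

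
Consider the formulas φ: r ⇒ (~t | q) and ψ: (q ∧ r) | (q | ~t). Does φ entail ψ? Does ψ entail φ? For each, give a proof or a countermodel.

(⇒) This fails. Under r = F, t = T, q = F, the left side is true but the right side is false.

(⇐) Assume the antecedent. If t is true, the antecedent forces (r = F, t = T, q = T) or (r = T, t = T, q = T), and r ⇒ (~t | q) holds there. If t is false, r ⇒ (~t | q) reduces to true regardless of the other variables. Either way r ⇒ (~t | q) holds.

(⇒) fails; (⇐) holds.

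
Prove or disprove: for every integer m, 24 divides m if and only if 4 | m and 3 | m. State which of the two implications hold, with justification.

(→) If 24 ∣ m, write m = 24q. Since 24 = 6·4, m = 4·(6q), so 4 ∣ m; and since 24 = 8·3, m = 3·(8q), so 3 ∣ m.

(←) This fails: take m = 12. Both 4 ∣ 12 and 3 ∣ 12, yet 12 is not a multiple of 24 (since 12 = 0·24 + 12), so 24 ∤ 12.

Only the forward direction holds.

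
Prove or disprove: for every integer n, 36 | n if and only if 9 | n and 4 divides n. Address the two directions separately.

[⇒] If 36 ∣ n, write n = 36q. Since 36 = 4·9, n = 9·(4q), so 9 ∣ n; and since 36 = 9·4, n = 4·(9q), so 4 ∣ n.

[⇐] Suppose 9 ∣ n and 4 ∣ n. Any common multiple of 9 and 4 is a multiple of their lcm; here gcd(9, 4) = 1, so lcm(9, 4) = 9·4 = 36, so 36 ∣ n.

Equivalent; both directions hold.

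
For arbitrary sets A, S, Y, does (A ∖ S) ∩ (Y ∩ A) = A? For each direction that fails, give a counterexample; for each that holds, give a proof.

Forward inclusion. Let x ∈ (A ∖ S) ∩ (Y ∩ A). Then x ∈ A ∩ Y and x ∉ S, from which x ∈ A.

Reverse inclusion. This inclusion fails. Take A = {1}, S = ∅, Y = ∅; then 1 ∈ A but 1 ∉ (A ∖ S) ∩ (Y ∩ A).

Only the forward inclusion holds.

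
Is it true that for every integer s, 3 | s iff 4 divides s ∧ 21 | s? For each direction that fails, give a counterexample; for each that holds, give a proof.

[⇒] This fails: take s = 3. Certainly 3 ∣ 3, but 4 ∤ 3.

[⇐] Suppose 4 ∣ s and 21 ∣ s. Any common multiple of 4 and 21 is a multiple of their lcm; here gcd(4, 21) = 1, so lcm(4, 21) = 4·21 = 84, so 84 ∣ s. Since 3 ∣ 84, it follows that 3 ∣ s.

(⇒) fails; (⇐) holds.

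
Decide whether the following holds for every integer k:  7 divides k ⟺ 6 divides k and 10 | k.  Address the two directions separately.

(→) This fails: take k = 7. Certainly 7 ∣ 7, but 6 ∤ 7.

(←) This fails: take k = 30. Both 6 ∣ 30 and 10 ∣ 30, yet 30 is not a multiple of 7 (since 30 = 4·7 + 2), so 7 ∤ 30.

Both directions fail.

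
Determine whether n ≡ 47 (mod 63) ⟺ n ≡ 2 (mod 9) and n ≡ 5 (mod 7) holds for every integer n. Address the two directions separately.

(⇒) Suppose n ≡ 47 (mod 63); write n = 63j + 47. Since 9 ∣ 63, reducing mod 9 gives n ≡ 47 ≡ 2 (mod 9); since 7 ∣ 63, reducing mod 7 gives n ≡ 47 ≡ 5 (mod 7).

(⇐) Conversely, if n ≡ 2 (mod 9) and n ≡ 5 (mod 7), then by the Chinese remainder theorem n ≡ 47 (mod 63). This is exactly n ≡ 47 (mod 63).

The biconditional holds.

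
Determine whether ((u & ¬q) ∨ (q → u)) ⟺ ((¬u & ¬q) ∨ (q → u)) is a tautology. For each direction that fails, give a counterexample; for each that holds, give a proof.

[⇒] Assume the antecedent. If q is true, the antecedent forces (q = T, u = T), and (¬u & ¬q) ∨ (q → u) holds there. If q is false, (¬u & ¬q) ∨ (q → u) reduces to true regardless of the other variables. Either way (¬u & ¬q) ∨ (q → u) holds.

[⇐] Assume the antecedent. If q is true, the antecedent forces (q = T, u = T), and (u & ¬q) ∨ (q → u) holds there. If q is false, (u & ¬q) ∨ (q → u) reduces to true regardless of the other variables. Either way (u & ¬q) ∨ (q → u) holds.

Equivalent; both directions hold.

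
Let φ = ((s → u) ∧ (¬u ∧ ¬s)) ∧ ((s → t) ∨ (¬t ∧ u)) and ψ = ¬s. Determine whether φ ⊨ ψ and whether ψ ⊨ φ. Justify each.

(⇒) Assume the antecedent. If t is true, the antecedent forces (t = T, u = F, s = F), and ¬s holds there. If t is false, the antecedent forces (t = F, u = F, s = F), and ¬s holds there. Either way ¬s holds.

(⇐) This fails. Under t = F, u = T, s = F, the left side is false but the right side is true.

Only the forward direction holds.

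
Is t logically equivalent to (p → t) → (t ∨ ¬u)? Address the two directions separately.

[⇐] This fails. Under t = F, p = F, u = F, the left side is false but the right side is true.

[⇒] Assume the antecedent. If t is true, (p → t) → (t ∨ ¬u) reduces to true regardless of the other variables. If t is false, the antecedent cannot hold. Either way (p → t) → (t ∨ ¬u) holds.

(⇒) holds; (⇐) fails.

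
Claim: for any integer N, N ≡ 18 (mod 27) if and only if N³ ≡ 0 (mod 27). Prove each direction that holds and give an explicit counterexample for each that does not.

Converse. This fails: take N = 0. Then 0³ = 0 ≡ 0 (mod 27), yet 0 ≡ 0 (mod 27), not 18.

Forward direction. Suppose N ≡ 18 (mod 27). Write N = 27j + 18. Then (27j + 18)³ = 19683j³ + 39366j² + 26244j + 5832 = 27(729j³ + 1458j² + 972j + 216) + 0, so N³ ≡ 0 (mod 27).

(⇒) holds; (⇐) fails.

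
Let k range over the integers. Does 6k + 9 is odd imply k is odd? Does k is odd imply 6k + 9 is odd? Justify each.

Only the converse holds.

Forward direction. This fails: take k = 6. Then 6k + 9 = 45, which is odd, yet k = 6 is even, not odd.

Converse. Suppose k is odd. Since 6 is even, 6k is even for every k, so 6k + 9 has the same parity as 9, which is odd. Hence 6k + 9 is odd.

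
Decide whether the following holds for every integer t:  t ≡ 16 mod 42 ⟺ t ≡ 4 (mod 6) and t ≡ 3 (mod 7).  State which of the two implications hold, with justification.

Neither implication holds.

(⇒) This fails: t = 16 gives 16 ≡ 16 (mod 42) but 16 ≡ 2 (mod 7), so the conjunction on the right does not hold.

(⇐) This fails: t = 10 satisfies both congruences on the right (10 ≡ 4 mod 6 and 10 ≡ 3 mod 7) yet 10 ≡ 10 (mod 42), not 16.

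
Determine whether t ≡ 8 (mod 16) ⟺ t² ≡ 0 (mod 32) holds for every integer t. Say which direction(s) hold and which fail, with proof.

(⟹) Suppose t ≡ 8 (mod 16). Working modulo 32, t ∈ {8, 24}; for each such r, r² ≡ 0 (mod 32).

(⟸) This fails: take t = 0. Then 0² = 0 ≡ 0 (mod 32), yet 0 ≡ 0 (mod 16), not 8.

Not equivalent: only (⇒) holds.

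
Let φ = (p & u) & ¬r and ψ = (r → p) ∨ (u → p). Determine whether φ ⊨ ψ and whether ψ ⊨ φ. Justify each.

[⇒] Assume the antecedent. If u is true, the antecedent forces (u = T, r = F, p = T), and (r → p) ∨ (u → p) holds there. If u is false, the antecedent cannot hold. Either way (r → p) ∨ (u → p) holds.

[⇐] This fails. Under u = F, r = F, p = F, the left side is false but the right side is true.

Only the forward implication holds.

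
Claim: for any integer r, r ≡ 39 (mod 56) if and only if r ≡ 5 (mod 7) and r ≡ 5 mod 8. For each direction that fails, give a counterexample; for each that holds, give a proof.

Neither direction holds.

(⟹) This fails: r = 39 gives 39 ≡ 39 (mod 56) but 39 ≡ 4 (mod 7), so the conjunction on the right does not hold.

(⟸) This fails: r = 5 satisfies both congruences on the right (5 ≡ 5 mod 7 and 5 ≡ 5 mod 8) yet 5 ≡ 5 (mod 56), not 39.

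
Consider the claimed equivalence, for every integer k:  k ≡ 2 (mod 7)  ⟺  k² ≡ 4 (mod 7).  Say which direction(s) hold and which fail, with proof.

Not equivalent: only (⇒) holds.

(⇒) Suppose k ≡ 2 (mod 7). Write k = 7j + 2. Then (7j + 2)² = 49j² + 28j + 4 = 7(7j² + 4j) + 4, so k² ≡ 4 (mod 7).

(⇐) This fails: take k = 5. Then 5² = 25 ≡ 4 (mod 7), yet 5 ≡ 5 (mod 7), not 2.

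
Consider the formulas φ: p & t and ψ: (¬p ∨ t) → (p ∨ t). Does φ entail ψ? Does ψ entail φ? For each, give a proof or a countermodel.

Only the forward implication holds.

[⇒] Assume the antecedent. If t is true, (¬p ∨ t) → (p ∨ t) reduces to true regardless of the other variables. If t is false, the antecedent cannot hold. Either way (¬p ∨ t) → (p ∨ t) holds.

[⇐] This fails. Under t = T, p = F, the left side is false but the right side is true.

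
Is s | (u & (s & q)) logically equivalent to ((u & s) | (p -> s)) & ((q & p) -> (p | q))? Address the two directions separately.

(⇒) Assume the antecedent. If s is true, the consequent reduces to true regardless of the other variables. If s is false, the antecedent cannot hold. Either way the consequent holds.

(⇐) This fails. Under s = F, u = F, p = F, q = F, the left side is false but the right side is true.

Only the forward implication holds.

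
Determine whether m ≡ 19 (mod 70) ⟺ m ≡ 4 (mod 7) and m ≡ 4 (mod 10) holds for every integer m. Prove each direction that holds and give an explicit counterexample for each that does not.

Both directions fail.

[⇒] This fails: m = 19 gives 19 ≡ 19 (mod 70) but 19 ≡ 5 (mod 7), so the conjunction on the right does not hold.

[⇐] This fails: m = 4 satisfies both congruences on the right (4 ≡ 4 mod 7 and 4 ≡ 4 mod 10) yet 4 ≡ 4 (mod 70), not 19.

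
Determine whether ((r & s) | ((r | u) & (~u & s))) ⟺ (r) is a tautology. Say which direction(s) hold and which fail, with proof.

(⟹) Assume the antecedent. If u is true, the antecedent forces (u = T, r = T, s = T), and r holds there. If u is false, the antecedent forces (u = F, r = T, s = T), and r holds there. Either way r holds.

(⟸) This fails. Under u = F, r = T, s = F, the left side is false but the right side is true.

(⇒) holds; (⇐) fails.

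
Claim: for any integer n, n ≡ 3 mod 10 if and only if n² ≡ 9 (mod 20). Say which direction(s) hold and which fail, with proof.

(⇒) holds; (⇐) fails.

(⇒) Suppose n ≡ 3 (mod 10). Working modulo 20, n ∈ {3, 13}; for each such r, r² ≡ 9 (mod 20).

(⇐) This fails: take n = 7. Then 7² = 49 ≡ 9 (mod 20), yet 7 ≡ 7 (mod 10), not 3.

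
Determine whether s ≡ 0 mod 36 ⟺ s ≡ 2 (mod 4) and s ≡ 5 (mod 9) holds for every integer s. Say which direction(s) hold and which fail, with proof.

(⟹) This fails: s = 0 gives 0 ≡ 0 (mod 36) but 0 ≡ 0 (mod 4), so the conjunction on the right does not hold.

(⟸) This fails: s = 14 satisfies both congruences on the right (14 ≡ 2 mod 4 and 14 ≡ 5 mod 9) yet 14 ≡ 14 (mod 36), not 0.

Neither direction holds.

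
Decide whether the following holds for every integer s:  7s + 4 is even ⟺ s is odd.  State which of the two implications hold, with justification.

Neither implication holds.

(⟹) This fails: s = 0 gives 7s + 4 = 4, which is even, but 0 is even, not odd.

(⟸) This also fails: s = 3 is odd, but 7s + 4 = 25 is odd, not even.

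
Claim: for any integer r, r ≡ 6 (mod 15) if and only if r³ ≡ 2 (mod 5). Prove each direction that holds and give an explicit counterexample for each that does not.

Neither implication holds.

(→) This fails: take r = 6. Then 6 ≡ 6 (mod 15), but 6³ = 216 ≡ 1 (mod 5), not 2.

(←) This fails: take r = 3. Then 3³ = 27 ≡ 2 (mod 5), yet 3 ≡ 3 (mod 15), not 6.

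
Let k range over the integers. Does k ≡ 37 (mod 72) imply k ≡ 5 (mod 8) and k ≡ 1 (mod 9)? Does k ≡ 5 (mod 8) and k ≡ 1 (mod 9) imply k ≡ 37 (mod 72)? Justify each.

Both directions hold.

(→) Suppose k ≡ 37 (mod 72); write k = 72j + 37. Since 8 ∣ 72, reducing mod 8 gives k ≡ 37 ≡ 5 (mod 8); since 9 ∣ 72, reducing mod 9 gives k ≡ 37 ≡ 1 (mod 9).

(←) Conversely, if k ≡ 5 (mod 8) and k ≡ 1 (mod 9), then by the Chinese remainder theorem k ≡ 37 (mod 72). This is exactly k ≡ 37 (mod 72).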